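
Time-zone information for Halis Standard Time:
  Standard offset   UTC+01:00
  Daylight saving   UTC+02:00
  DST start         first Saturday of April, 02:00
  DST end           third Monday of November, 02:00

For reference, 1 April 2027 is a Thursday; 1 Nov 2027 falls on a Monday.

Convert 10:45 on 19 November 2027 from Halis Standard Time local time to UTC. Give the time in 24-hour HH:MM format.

09:45

1 April 2027 is a Thursday, so the first Saturday is April 3.
1 November 2027 is a Monday, so the first Monday is November 1 and the third is November 15.
Daylight saving runs 3 April – 15 November; 19 November 2027 is outside that window, so Halis Standard Time is on standard time at UTC+01:00.
10:45 local − 1h = 09:45 UTC.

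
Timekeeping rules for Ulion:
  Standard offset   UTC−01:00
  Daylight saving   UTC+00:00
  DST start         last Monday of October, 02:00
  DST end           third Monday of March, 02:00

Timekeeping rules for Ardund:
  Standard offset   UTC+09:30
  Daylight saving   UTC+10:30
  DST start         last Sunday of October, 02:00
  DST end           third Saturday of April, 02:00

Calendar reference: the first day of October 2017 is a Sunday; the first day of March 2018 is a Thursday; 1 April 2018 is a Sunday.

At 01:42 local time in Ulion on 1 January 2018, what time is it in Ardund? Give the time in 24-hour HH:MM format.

12:12

1 October 2017 is a Sunday, so Mondays fall on 2, 9, 16, 23, 30; the last is October 30.
1 March 2018 is a Thursday, so the first Monday is March 5 and the third is March 19.
1 January 2018 lies within the daylight-saving period (30 October 2017 – 19 March 2018), so Ulion is on daylight time, UTC+00:00.
01:42 Ulion − 0h = 01:42 UTC.
1 October 2017 is a Sunday, so Sundays fall on 1, 8, 15, 22, 29; the last is October 29.
1 April 2018 is a Sunday, so the first Saturday is April 7 and the third is April 21.
At the standard offset (UTC+09:30), 01:42 UTC + 9h30m = 11:12 Ardund standard time.
The standard-time date in Ardund, 1 January 2018, lies within the daylight-saving period (29 October 2017 – 21 April 2018), so Ardund is on daylight time, UTC+10:30.
01:42 UTC + 10h30m = 12:12 Ardund.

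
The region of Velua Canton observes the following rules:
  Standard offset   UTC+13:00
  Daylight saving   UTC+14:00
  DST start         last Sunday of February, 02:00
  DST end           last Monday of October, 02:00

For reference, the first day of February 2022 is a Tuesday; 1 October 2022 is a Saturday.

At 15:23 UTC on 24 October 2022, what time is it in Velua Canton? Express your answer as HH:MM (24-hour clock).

1 February 2022 is a Tuesday, so Sundays fall on 6, 13, 20, 27; the last is February 27.
1 October 2022 is a Saturday, so Mondays fall on 3, 10, 17, 24, 31; the last is October 31.
At the standard offset (UTC+13:00), 15:23 UTC + 13h = 04:23 Velua Canton standard time (rolling into the next day, 25 October 2022).
The standard-time date in Velua Canton, 25 October 2022, lies within the daylight-saving period (27 February – 31 October), so Velua Canton is on daylight time, UTC+14:00.
15:23 UTC + 14h = 05:23 local (rolling into the next day, 25 October 2022).

05:23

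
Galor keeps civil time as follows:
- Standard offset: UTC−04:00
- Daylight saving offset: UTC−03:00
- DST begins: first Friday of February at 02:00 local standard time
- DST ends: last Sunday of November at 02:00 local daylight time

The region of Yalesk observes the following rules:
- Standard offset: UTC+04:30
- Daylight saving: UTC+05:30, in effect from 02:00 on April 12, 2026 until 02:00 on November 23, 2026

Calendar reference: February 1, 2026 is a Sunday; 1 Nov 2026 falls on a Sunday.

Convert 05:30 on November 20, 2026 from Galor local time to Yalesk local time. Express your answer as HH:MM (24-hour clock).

1 February 2026 is a Sunday, so the first Friday is February 6.
1 November 2026 is a Sunday, so Sundays fall on 1, 8, 15, 22, 29; the last is November 29.
November 20, 2026 falls between 6 February and 29 November, so daylight saving is in effect and Galor is at UTC−03:00.
05:30 Galor + 3h = 08:30 UTC.
At the standard offset (UTC+04:30), 08:30 UTC + 4h30m = 13:00 Yalesk standard time.
Daylight saving runs 12 April – 23 November; the standard-time date in Yalesk, November 20, 2026, is inside that window, so Yalesk is at UTC+05:30.
08:30 UTC + 5h30m = 14:00 Yalesk.

14:00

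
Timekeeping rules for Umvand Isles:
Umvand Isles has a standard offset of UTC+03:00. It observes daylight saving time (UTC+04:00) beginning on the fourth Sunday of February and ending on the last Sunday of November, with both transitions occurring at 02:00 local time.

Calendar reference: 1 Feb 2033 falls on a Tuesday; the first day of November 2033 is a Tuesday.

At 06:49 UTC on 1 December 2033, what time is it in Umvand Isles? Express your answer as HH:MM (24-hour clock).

09:49

1 February 2033 is a Tuesday, so the first Sunday is February 6 and the fourth is February 27.
1 November 2033 is a Tuesday, so Sundays fall on 6, 13, 20, 27; the last is November 27.
At the standard offset (UTC+03:00), 06:49 UTC + 3h = 09:49 Umvand Isles standard time.
Daylight saving runs 27 February – 27 November; the standard-time date in Umvand Isles, 1 December 2033, is outside that window, so Umvand Isles is on standard time at UTC+03:00.
06:49 UTC + 3h = 09:49 local.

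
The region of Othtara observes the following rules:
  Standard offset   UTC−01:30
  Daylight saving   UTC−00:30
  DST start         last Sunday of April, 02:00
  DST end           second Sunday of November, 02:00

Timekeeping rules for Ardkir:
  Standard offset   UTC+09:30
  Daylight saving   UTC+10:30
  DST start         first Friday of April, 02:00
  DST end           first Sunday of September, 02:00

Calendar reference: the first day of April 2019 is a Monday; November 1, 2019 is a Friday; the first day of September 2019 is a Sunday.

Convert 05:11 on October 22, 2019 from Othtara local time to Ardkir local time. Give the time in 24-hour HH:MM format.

15:11

1 April 2019 is a Monday, so Sundays fall on 7, 14, 21, 28; the last is April 28.
1 November 2019 is a Friday, so the first Sunday is November 3 and the second is November 10.
October 22, 2019 falls between 28 April and 10 November, so daylight saving is in effect and Othtara is at UTC−00:30.
05:11 Othtara + 0h30m = 05:41 UTC.
1 April 2019 is a Monday, so the first Friday is April 5.
1 September 2019 is a Sunday, so the first Sunday is September 1.
At the standard offset (UTC+09:30), 05:41 UTC + 9h30m = 15:11 Ardkir standard time.
Daylight saving runs 5 April – 1 September; the standard-time date in Ardkir, October 22, 2019, is outside that window, so Ardkir is on standard time at UTC+09:30.
05:41 UTC + 9h30m = 15:11 Ardkir.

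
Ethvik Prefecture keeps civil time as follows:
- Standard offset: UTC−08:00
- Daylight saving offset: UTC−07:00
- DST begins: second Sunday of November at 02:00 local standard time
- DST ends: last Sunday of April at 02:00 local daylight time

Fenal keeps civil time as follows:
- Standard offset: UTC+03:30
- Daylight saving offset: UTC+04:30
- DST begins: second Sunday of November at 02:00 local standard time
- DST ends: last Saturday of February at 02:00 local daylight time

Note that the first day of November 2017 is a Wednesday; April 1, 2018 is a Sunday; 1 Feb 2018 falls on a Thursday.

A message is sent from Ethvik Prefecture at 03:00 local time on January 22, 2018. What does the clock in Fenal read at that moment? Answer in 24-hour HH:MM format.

14:30

1 November 2017 is a Wednesday, so the first Sunday is November 5 and the second is November 12.
1 April 2018 is a Sunday, so Sundays fall on 1, 8, 15, 22, 29; the last is April 29.
Daylight saving runs 12 November 2017 – 29 April 2018; January 22, 2018 is inside that window, so Ethvik Prefecture is at UTC−07:00.
03:00 Ethvik Prefecture + 7h = 10:00 UTC.
1 November 2017 is a Wednesday, so the first Sunday is November 5 and the second is November 12.
1 February 2018 is a Thursday, so Saturdays fall on 3, 10, 17, 24; the last is February 24.
At the standard offset (UTC+03:30), 10:00 UTC + 3h30m = 13:30 Fenal standard time.
The standard-time date in Fenal, January 22, 2018, lies within the daylight-saving period (12 November 2017 – 24 February 2018), so Fenal is on daylight time, UTC+04:30.
10:00 UTC + 4h30m = 14:30 Fenal.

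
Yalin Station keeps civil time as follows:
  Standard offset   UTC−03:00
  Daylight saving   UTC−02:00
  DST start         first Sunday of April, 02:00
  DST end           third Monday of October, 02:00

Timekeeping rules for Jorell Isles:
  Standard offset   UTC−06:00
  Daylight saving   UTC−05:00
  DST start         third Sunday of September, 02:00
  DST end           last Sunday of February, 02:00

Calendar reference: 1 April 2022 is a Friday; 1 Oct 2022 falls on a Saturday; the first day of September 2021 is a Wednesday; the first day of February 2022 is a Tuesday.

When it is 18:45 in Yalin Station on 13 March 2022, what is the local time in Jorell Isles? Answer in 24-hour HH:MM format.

1 April 2022 is a Friday, so the first Sunday is April 3.
1 October 2022 is a Saturday, so the first Monday is October 3 and the third is October 17.
13 March 2022 is outside the daylight-saving period (3 April – 17 October), so Yalin Station is on standard time, UTC−03:00.
18:45 Yalin Station + 3h = 21:45 UTC.
1 September 2021 is a Wednesday, so the first Sunday is September 5 and the third is September 19.
1 February 2022 is a Tuesday, so Sundays fall on 6, 13, 20, 27; the last is February 27.
At the standard offset (UTC−06:00), 21:45 UTC − 6h = 15:45 Jorell Isles standard time.
Daylight saving runs 19 September 2021 – 27 February 2022; the standard-time date in Jorell Isles, 13 March 2022, is outside that window, so Jorell Isles is on standard time at UTC−06:00.
21:45 UTC − 6h = 15:45 Jorell Isles.

15:45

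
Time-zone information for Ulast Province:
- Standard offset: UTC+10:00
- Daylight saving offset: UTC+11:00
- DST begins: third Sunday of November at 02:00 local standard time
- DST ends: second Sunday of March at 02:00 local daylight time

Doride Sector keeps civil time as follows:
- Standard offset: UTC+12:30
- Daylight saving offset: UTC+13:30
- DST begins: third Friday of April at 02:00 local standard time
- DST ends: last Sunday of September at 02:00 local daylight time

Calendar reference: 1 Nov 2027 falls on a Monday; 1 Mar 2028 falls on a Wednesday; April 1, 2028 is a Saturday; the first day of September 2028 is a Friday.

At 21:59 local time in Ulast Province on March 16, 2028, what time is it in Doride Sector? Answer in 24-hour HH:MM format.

1 November 2027 is a Monday, so the first Sunday is November 7 and the third is November 21.
1 March 2028 is a Wednesday, so the first Sunday is March 5 and the second is March 12.
March 16, 2028 does not fall between 21 November 2027 and 12 March 2028, so daylight saving is not in effect and Ulast Province is at UTC+10:00.
21:59 Ulast Province − 10h = 11:59 UTC.
1 April 2028 is a Saturday, so the first Friday is April 7 and the third is April 21.
1 September 2028 is a Friday, so Sundays fall on 3, 10, 17, 24; the last is September 24.
At the standard offset (UTC+12:30), 11:59 UTC + 12h30m = 00:29 Doride Sector standard time (rolling into the next day, 17 March 2028).
Daylight saving runs 21 April – 24 September; the standard-time date in Doride Sector, March 17, 2028, is outside that window, so Doride Sector is on standard time at UTC+12:30.
11:59 UTC + 12h30m = 00:29 Doride Sector (rolling into the next day, 17 March 2028).

00:29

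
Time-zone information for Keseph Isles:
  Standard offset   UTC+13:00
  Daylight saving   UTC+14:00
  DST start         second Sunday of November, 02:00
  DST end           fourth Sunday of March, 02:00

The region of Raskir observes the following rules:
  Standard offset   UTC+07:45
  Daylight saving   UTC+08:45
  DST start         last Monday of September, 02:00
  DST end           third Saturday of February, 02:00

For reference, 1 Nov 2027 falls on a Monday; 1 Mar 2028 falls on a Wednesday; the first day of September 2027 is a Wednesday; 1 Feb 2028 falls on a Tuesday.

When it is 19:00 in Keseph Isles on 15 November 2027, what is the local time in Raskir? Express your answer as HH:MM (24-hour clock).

13:45

1 November 2027 is a Monday, so the first Sunday is November 7 and the second is November 14.
1 March 2028 is a Wednesday, so the first Sunday is March 5 and the fourth is March 26.
Daylight saving runs 14 November 2027 – 26 March 2028; 15 November 2027 is inside that window, so Keseph Isles is at UTC+14:00.
19:00 Keseph Isles − 14h = 05:00 UTC.
1 September 2027 is a Wednesday, so Mondays fall on 6, 13, 20, 27; the last is September 27.
1 February 2028 is a Tuesday, so the first Saturday is February 5 and the third is February 19.
At the standard offset (UTC+07:45), 05:00 UTC + 7h45m = 12:45 Raskir standard time.
Daylight saving runs 27 September 2027 – 19 February 2028; the standard-time date in Raskir, 15 November 2027, is inside that window, so Raskir is at UTC+08:45.
05:00 UTC + 8h45m = 13:45 Raskir.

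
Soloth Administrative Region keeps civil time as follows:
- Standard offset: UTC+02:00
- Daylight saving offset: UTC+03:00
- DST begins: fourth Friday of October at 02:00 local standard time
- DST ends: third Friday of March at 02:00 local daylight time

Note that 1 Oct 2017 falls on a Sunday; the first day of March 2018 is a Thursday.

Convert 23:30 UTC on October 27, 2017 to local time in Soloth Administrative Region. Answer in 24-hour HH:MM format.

1 October 2017 is a Sunday, so the first Friday is October 6 and the fourth is October 27.
1 March 2018 is a Thursday, so the first Friday is March 2 and the third is March 16.
At the standard offset (UTC+02:00), 23:30 UTC + 2h = 01:30 Soloth Administrative Region standard time (rolling into the next day, 28 October 2017).
Daylight saving runs 27 October 2017 – 16 March 2018; the standard-time date in Soloth Administrative Region, October 28, 2017, is inside that window, so Soloth Administrative Region is at UTC+03:00.
23:30 UTC + 3h = 02:30 local (rolling into the next day, 28 October 2017).

02:30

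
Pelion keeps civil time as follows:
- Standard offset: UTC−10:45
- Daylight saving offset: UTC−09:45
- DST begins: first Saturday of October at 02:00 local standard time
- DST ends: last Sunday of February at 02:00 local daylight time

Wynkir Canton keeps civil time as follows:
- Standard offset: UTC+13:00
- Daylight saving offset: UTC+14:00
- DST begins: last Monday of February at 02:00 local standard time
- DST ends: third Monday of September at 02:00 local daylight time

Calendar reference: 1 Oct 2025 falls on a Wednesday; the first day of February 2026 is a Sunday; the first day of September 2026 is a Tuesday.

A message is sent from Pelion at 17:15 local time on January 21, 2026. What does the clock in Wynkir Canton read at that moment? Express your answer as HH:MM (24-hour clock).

1 October 2025 is a Wednesday, so the first Saturday is October 4.
1 February 2026 is a Sunday, so Sundays fall on 1, 8, 15, 22; the last is February 22.
Daylight saving runs 4 October 2025 – 22 February 2026; January 21, 2026 is inside that window, so Pelion is at UTC−09:45.
17:15 Pelion + 9h45m = 03:00 UTC (rolling into the next day, 22 January 2026).
1 February 2026 is a Sunday, so Mondays fall on 2, 9, 16, 23; the last is February 23.
1 September 2026 is a Tuesday, so the first Monday is September 7 and the third is September 21.
At the standard offset (UTC+13:00), 03:00 UTC + 13h = 16:00 Wynkir Canton standard time.
The standard-time date in Wynkir Canton, January 22, 2026, is outside the daylight-saving period (23 February – 21 September), so Wynkir Canton is on standard time, UTC+13:00.
03:00 UTC + 13h = 16:00 Wynkir Canton.

16:00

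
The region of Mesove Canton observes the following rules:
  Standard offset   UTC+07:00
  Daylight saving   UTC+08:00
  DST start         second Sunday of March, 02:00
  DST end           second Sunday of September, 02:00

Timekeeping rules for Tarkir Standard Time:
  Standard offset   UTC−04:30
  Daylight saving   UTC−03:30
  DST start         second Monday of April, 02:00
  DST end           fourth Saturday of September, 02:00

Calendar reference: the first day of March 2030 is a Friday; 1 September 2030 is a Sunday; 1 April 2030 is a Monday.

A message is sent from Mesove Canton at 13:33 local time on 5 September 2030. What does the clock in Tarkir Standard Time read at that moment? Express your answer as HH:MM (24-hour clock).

02:03

1 March 2030 is a Friday, so the first Sunday is March 3 and the second is March 10.
1 September 2030 is a Sunday, so the first Sunday is September 1 and the second is September 8.
5 September 2030 lies within the daylight-saving period (10 March – 8 September), so Mesove Canton is on daylight time, UTC+08:00.
13:33 Mesove Canton − 8h = 05:33 UTC.
1 April 2030 is a Monday, so the first Monday is April 1 and the second is April 8.
1 September 2030 is a Sunday, so the first Saturday is September 7 and the fourth is September 28.
At the standard offset (UTC−04:30), 05:33 UTC − 4h30m = 01:03 Tarkir Standard Time standard time.
The standard-time date in Tarkir Standard Time, 5 September 2030, lies within the daylight-saving period (8 April – 28 September), so Tarkir Standard Time is on daylight time, UTC−03:30.
05:33 UTC − 3h30m = 02:03 Tarkir Standard Time.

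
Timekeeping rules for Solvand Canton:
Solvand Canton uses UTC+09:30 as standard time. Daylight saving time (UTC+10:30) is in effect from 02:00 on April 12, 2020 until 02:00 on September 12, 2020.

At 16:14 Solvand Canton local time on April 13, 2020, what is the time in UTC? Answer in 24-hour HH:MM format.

Daylight saving runs 12 April – 12 September; April 13, 2020 is inside that window, so Solvand Canton is at UTC+10:30.
16:14 local − 10h30m = 05:44 UTC.

05:44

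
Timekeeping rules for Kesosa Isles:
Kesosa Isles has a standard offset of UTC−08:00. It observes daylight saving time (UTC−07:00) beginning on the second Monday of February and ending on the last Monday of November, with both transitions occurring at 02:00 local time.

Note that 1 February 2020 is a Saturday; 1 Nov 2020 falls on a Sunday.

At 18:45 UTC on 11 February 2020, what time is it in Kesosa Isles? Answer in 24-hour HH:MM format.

11:45

1 February 2020 is a Saturday, so the first Monday is February 3 and the second is February 10.
1 November 2020 is a Sunday, so Mondays fall on 2, 9, 16, 23, 30; the last is November 30.
At the standard offset (UTC−08:00), 18:45 UTC − 8h = 10:45 Kesosa Isles standard time.
The standard-time date in Kesosa Isles, 11 February 2020, lies within the daylight-saving period (10 February – 30 November), so Kesosa Isles is on daylight time, UTC−07:00.
18:45 UTC − 7h = 11:45 local.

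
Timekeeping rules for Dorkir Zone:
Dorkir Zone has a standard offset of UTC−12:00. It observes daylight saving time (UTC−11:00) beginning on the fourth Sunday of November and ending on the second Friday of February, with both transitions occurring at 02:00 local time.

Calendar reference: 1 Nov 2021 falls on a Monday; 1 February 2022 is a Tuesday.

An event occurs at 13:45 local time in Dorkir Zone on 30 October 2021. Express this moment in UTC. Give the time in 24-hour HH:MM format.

01:45

1 November 2021 is a Monday, so the first Sunday is November 7 and the fourth is November 28.
1 February 2022 is a Tuesday, so the first Friday is February 4 and the second is February 11.
30 October 2021 is outside the daylight-saving period (28 November 2021 – 11 February 2022), so Dorkir Zone is on standard time, UTC−12:00.
13:45 local + 12h = 01:45 UTC (rolling into the next day, 31 October 2021).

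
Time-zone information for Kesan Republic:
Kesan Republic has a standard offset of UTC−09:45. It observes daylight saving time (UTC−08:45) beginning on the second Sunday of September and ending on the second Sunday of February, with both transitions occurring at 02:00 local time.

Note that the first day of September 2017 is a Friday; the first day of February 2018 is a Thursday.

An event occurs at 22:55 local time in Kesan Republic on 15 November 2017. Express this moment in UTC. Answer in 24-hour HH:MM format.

07:40

1 September 2017 is a Friday, so the first Sunday is September 3 and the second is September 10.
1 February 2018 is a Thursday, so the first Sunday is February 4 and the second is February 11.
15 November 2017 falls between 10 September 2017 and 11 February 2018, so daylight saving is in effect and Kesan Republic is at UTC−08:45.
22:55 local + 8h45m = 07:40 UTC (rolling into the next day, 16 November 2017).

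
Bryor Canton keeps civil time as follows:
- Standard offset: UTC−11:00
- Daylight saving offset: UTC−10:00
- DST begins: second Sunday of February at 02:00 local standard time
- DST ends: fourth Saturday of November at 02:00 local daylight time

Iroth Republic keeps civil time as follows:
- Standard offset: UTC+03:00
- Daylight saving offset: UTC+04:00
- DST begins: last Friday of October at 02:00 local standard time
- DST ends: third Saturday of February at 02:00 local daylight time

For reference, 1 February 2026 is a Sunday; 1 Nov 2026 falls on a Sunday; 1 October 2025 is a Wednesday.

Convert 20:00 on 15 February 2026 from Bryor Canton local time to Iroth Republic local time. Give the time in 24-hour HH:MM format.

1 February 2026 is a Sunday, so the first Sunday is February 1 and the second is February 8.
1 November 2026 is a Sunday, so the first Saturday is November 7 and the fourth is November 28.
Daylight saving runs 8 February – 28 November; 15 February 2026 is inside that window, so Bryor Canton is at UTC−10:00.
20:00 Bryor Canton + 10h = 06:00 UTC (rolling into the next day, 16 February 2026).
1 October 2025 is a Wednesday, so Fridays fall on 3, 10, 17, 24, 31; the last is October 31.
1 February 2026 is a Sunday, so the first Saturday is February 7 and the third is February 21.
At the standard offset (UTC+03:00), 06:00 UTC + 3h = 09:00 Iroth Republic standard time.
The standard-time date in Iroth Republic, 16 February 2026, lies within the daylight-saving period (31 October 2025 – 21 February 2026), so Iroth Republic is on daylight time, UTC+04:00.
06:00 UTC + 4h = 10:00 Iroth Republic.

10:00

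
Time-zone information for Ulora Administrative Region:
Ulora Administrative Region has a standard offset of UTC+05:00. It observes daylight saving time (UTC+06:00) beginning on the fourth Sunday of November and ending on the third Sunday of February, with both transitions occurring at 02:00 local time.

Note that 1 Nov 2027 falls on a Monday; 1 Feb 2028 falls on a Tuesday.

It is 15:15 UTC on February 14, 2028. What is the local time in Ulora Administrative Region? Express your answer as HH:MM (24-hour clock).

21:15

1 November 2027 is a Monday, so the first Sunday is November 7 and the fourth is November 28.
1 February 2028 is a Tuesday, so the first Sunday is February 6 and the third is February 20.
At the standard offset (UTC+05:00), 15:15 UTC + 5h = 20:15 Ulora Administrative Region standard time.
The standard-time date in Ulora Administrative Region, February 14, 2028, lies within the daylight-saving period (28 November 2027 – 20 February 2028), so Ulora Administrative Region is on daylight time, UTC+06:00.
15:15 UTC + 6h = 21:15 local.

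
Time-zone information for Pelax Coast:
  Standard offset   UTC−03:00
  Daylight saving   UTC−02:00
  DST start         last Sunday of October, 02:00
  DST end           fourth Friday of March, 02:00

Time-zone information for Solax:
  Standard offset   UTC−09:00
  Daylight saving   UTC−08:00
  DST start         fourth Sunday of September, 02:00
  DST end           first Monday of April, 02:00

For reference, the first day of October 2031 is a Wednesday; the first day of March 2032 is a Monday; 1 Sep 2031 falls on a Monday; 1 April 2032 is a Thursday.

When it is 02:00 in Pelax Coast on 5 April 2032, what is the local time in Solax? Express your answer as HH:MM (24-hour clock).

21:00

1 October 2031 is a Wednesday, so Sundays fall on 5, 12, 19, 26; the last is October 26.
1 March 2032 is a Monday, so the first Friday is March 5 and the fourth is March 26.
5 April 2032 does not fall between 26 October 2031 and 26 March 2032, so daylight saving is not in effect and Pelax Coast is at UTC−03:00.
02:00 Pelax Coast + 3h = 05:00 UTC.
1 September 2031 is a Monday, so the first Sunday is September 7 and the fourth is September 28.
1 April 2032 is a Thursday, so the first Monday is April 5.
At the standard offset (UTC−09:00), 05:00 UTC − 9h = 20:00 Solax standard time (rolling into the previous day, 4 April 2032).
Daylight saving runs 28 September 2031 – 5 April 2032; the standard-time date in Solax, 4 April 2032, is inside that window, so Solax is at UTC−08:00.
05:00 UTC − 8h = 21:00 Solax (rolling into the previous day, 4 April 2032).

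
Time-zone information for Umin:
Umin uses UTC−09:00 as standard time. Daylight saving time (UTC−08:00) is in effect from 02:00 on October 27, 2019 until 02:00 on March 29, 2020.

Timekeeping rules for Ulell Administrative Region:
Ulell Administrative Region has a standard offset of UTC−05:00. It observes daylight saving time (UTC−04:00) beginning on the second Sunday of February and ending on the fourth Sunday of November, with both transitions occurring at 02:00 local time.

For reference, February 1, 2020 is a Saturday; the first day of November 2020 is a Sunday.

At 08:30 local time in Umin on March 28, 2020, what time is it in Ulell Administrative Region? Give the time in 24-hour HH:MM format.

12:30

March 28, 2020 lies within the daylight-saving period (27 October 2019 – 29 March 2020), so Umin is on daylight time, UTC−08:00.
08:30 Umin + 8h = 16:30 UTC.
1 February 2020 is a Saturday, so the first Sunday is February 2 and the second is February 9.
1 November 2020 is a Sunday, so the first Sunday is November 1 and the fourth is November 22.
At the standard offset (UTC−05:00), 16:30 UTC − 5h = 11:30 Ulell Administrative Region standard time.
Daylight saving runs 9 February – 22 November; the standard-time date in Ulell Administrative Region, March 28, 2020, is inside that window, so Ulell Administrative Region is at UTC−04:00.
16:30 UTC − 4h = 12:30 Ulell Administrative Region.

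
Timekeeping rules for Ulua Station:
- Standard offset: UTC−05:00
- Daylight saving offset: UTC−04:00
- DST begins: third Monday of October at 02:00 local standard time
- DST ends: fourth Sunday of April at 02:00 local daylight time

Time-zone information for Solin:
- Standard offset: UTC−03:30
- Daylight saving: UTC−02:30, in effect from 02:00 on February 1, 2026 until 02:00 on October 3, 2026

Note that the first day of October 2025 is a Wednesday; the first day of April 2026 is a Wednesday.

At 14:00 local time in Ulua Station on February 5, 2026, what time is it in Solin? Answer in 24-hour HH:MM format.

15:30

1 October 2025 is a Wednesday, so the first Monday is October 6 and the third is October 20.
1 April 2026 is a Wednesday, so the first Sunday is April 5 and the fourth is April 26.
February 5, 2026 lies within the daylight-saving period (20 October 2025 – 26 April 2026), so Ulua Station is on daylight time, UTC−04:00.
14:00 Ulua Station + 4h = 18:00 UTC.
At the standard offset (UTC−03:30), 18:00 UTC − 3h30m = 14:30 Solin standard time.
The standard-time date in Solin, February 5, 2026, falls between 1 February and 3 October, so daylight saving is in effect and Solin is at UTC−02:30.
18:00 UTC − 2h30m = 15:30 Solin.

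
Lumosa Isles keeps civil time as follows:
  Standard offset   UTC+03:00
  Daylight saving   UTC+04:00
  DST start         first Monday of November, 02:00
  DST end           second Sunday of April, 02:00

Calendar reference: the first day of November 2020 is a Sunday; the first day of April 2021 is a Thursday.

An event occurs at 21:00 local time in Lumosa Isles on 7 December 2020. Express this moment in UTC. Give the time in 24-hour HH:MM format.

1 November 2020 is a Sunday, so the first Monday is November 2.
1 April 2021 is a Thursday, so the first Sunday is April 4 and the second is April 11.
7 December 2020 lies within the daylight-saving period (2 November 2020 – 11 April 2021), so Lumosa Isles is on daylight time, UTC+04:00.
21:00 local − 4h = 17:00 UTC.

17:00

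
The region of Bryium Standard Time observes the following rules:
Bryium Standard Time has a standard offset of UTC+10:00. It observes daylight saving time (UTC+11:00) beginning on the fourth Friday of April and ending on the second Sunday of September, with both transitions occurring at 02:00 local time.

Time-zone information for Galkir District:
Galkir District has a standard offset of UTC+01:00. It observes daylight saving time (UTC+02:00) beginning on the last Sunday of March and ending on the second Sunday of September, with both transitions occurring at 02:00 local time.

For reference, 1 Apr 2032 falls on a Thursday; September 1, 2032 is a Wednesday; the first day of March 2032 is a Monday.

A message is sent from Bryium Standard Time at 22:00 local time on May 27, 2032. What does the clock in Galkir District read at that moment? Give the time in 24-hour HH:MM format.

13:00

1 April 2032 is a Thursday, so the first Friday is April 2 and the fourth is April 23.
1 September 2032 is a Wednesday, so the first Sunday is September 5 and the second is September 12.
May 27, 2032 lies within the daylight-saving period (23 April – 12 September), so Bryium Standard Time is on daylight time, UTC+11:00.
22:00 Bryium Standard Time − 11h = 11:00 UTC.
1 March 2032 is a Monday, so Sundays fall on 7, 14, 21, 28; the last is March 28.
1 September 2032 is a Wednesday, so the first Sunday is September 5 and the second is September 12.
At the standard offset (UTC+01:00), 11:00 UTC + 1h = 12:00 Galkir District standard time.
Daylight saving runs 28 March – 12 September; the standard-time date in Galkir District, May 27, 2032, is inside that window, so Galkir District is at UTC+02:00.
11:00 UTC + 2h = 13:00 Galkir District.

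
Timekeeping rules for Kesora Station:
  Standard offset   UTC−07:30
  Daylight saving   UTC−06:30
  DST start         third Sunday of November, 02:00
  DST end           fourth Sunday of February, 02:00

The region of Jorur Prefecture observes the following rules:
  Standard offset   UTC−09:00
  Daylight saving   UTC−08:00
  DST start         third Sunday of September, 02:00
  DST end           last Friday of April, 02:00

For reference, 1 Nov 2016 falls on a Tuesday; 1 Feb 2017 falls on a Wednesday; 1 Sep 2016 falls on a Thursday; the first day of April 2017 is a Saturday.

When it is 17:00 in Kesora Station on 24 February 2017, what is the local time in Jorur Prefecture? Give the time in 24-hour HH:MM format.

15:30

1 November 2016 is a Tuesday, so the first Sunday is November 6 and the third is November 20.
1 February 2017 is a Wednesday, so the first Sunday is February 5 and the fourth is February 26.
24 February 2017 falls between 20 November 2016 and 26 February 2017, so daylight saving is in effect and Kesora Station is at UTC−06:30.
17:00 Kesora Station + 6h30m = 23:30 UTC.
1 September 2016 is a Thursday, so the first Sunday is September 4 and the third is September 18.
1 April 2017 is a Saturday, so Fridays fall on 7, 14, 21, 28; the last is April 28.
At the standard offset (UTC−09:00), 23:30 UTC − 9h = 14:30 Jorur Prefecture standard time.
The standard-time date in Jorur Prefecture, 24 February 2017, falls between 18 September 2016 and 28 April 2017, so daylight saving is in effect and Jorur Prefecture is at UTC−08:00.
23:30 UTC − 8h = 15:30 Jorur Prefecture.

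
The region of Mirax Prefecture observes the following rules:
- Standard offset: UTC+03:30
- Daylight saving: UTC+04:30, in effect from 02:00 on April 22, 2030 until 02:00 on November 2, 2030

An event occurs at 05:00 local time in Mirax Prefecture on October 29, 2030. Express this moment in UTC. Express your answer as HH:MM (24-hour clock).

October 29, 2030 lies within the daylight-saving period (22 April – 2 November), so Mirax Prefecture is on daylight time, UTC+04:30.
05:00 local − 4h30m = 00:30 UTC.

00:30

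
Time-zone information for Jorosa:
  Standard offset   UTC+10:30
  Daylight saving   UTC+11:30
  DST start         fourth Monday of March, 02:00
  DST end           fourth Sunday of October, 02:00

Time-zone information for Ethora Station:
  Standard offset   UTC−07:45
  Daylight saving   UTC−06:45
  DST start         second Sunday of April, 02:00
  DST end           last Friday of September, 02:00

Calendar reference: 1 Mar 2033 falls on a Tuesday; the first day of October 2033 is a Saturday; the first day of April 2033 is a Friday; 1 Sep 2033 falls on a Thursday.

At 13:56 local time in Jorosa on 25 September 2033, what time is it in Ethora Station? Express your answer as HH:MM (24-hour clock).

19:41

1 March 2033 is a Tuesday, so the first Monday is March 7 and the fourth is March 28.
1 October 2033 is a Saturday, so the first Sunday is October 2 and the fourth is October 23.
Daylight saving runs 28 March – 23 October; 25 September 2033 is inside that window, so Jorosa is at UTC+11:30.
13:56 Jorosa − 11h30m = 02:26 UTC.
1 April 2033 is a Friday, so the first Sunday is April 3 and the second is April 10.
1 September 2033 is a Thursday, so Fridays fall on 2, 9, 16, 23, 30; the last is September 30.
At the standard offset (UTC−07:45), 02:26 UTC − 7h45m = 18:41 Ethora Station standard time (rolling into the previous day, 24 September 2033).
Daylight saving runs 10 April – 30 September; the standard-time date in Ethora Station, 24 September 2033, is inside that window, so Ethora Station is at UTC−06:45.
02:26 UTC − 6h45m = 19:41 Ethora Station (rolling into the previous day, 24 September 2033).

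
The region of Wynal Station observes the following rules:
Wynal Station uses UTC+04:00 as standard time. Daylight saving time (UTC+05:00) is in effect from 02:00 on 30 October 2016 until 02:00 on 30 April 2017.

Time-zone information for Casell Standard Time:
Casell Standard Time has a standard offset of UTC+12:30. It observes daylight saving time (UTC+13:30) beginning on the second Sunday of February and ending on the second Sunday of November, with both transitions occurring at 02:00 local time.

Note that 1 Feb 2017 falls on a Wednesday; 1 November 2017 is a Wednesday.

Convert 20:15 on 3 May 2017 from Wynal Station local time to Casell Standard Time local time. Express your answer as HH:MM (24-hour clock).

3 May 2017 does not fall between 30 October 2016 and 30 April 2017, so daylight saving is not in effect and Wynal Station is at UTC+04:00.
20:15 Wynal Station − 4h = 16:15 UTC.
1 February 2017 is a Wednesday, so the first Sunday is February 5 and the second is February 12.
1 November 2017 is a Wednesday, so the first Sunday is November 5 and the second is November 12.
At the standard offset (UTC+12:30), 16:15 UTC + 12h30m = 04:45 Casell Standard Time standard time (rolling into the next day, 4 May 2017).
Daylight saving runs 12 February – 12 November; the standard-time date in Casell Standard Time, 4 May 2017, is inside that window, so Casell Standard Time is at UTC+13:30.
16:15 UTC + 13h30m = 05:45 Casell Standard Time (rolling into the next day, 4 May 2017).

05:45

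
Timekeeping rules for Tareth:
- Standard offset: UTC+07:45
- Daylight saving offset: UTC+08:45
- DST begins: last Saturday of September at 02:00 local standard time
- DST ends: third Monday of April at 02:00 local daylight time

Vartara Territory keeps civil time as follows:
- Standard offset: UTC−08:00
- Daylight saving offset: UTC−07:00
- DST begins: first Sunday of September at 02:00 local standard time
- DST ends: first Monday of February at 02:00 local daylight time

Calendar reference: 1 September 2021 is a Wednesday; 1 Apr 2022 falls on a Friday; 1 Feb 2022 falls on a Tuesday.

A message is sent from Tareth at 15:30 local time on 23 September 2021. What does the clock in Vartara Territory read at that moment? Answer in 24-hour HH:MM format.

1 September 2021 is a Wednesday, so Saturdays fall on 4, 11, 18, 25; the last is September 25.
1 April 2022 is a Friday, so the first Monday is April 4 and the third is April 18.
Daylight saving runs 25 September 2021 – 18 April 2022; 23 September 2021 is outside that window, so Tareth is on standard time at UTC+07:45.
15:30 Tareth − 7h45m = 07:45 UTC.
1 September 2021 is a Wednesday, so the first Sunday is September 5.
1 February 2022 is a Tuesday, so the first Monday is February 7.
At the standard offset (UTC−08:00), 07:45 UTC − 8h = 23:45 Vartara Territory standard time (rolling into the previous day, 22 September 2021).
The standard-time date in Vartara Territory, 22 September 2021, falls between 5 September 2021 and 7 February 2022, so daylight saving is in effect and Vartara Territory is at UTC−07:00.
07:45 UTC − 7h = 00:45 Vartara Territory.

00:45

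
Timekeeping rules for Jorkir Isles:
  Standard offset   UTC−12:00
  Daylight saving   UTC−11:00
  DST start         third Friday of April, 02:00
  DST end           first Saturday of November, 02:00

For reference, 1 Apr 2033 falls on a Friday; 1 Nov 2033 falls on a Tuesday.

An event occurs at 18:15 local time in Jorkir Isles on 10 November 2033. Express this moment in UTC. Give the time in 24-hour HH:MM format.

06:15

1 April 2033 is a Friday, so the first Friday is April 1 and the third is April 15.
1 November 2033 is a Tuesday, so the first Saturday is November 5.
Daylight saving runs 15 April – 5 November; 10 November 2033 is outside that window, so Jorkir Isles is on standard time at UTC−12:00.
18:15 local + 12h = 06:15 UTC (rolling into the next day, 11 November 2033).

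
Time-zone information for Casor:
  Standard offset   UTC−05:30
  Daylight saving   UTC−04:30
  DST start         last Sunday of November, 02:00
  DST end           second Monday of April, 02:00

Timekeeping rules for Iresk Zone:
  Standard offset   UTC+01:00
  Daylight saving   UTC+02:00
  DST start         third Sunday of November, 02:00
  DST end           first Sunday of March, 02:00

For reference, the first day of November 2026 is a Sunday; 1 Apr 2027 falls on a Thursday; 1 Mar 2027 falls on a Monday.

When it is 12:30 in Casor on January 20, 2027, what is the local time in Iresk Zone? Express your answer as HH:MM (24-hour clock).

19:00

1 November 2026 is a Sunday, so Sundays fall on 1, 8, 15, 22, 29; the last is November 29.
1 April 2027 is a Thursday, so the first Monday is April 5 and the second is April 12.
Daylight saving runs 29 November 2026 – 12 April 2027; January 20, 2027 is inside that window, so Casor is at UTC−04:30.
12:30 Casor + 4h30m = 17:00 UTC.
1 November 2026 is a Sunday, so the first Sunday is November 1 and the third is November 15.
1 March 2027 is a Monday, so the first Sunday is March 7.
At the standard offset (UTC+01:00), 17:00 UTC + 1h = 18:00 Iresk Zone standard time.
The standard-time date in Iresk Zone, January 20, 2027, lies within the daylight-saving period (15 November 2026 – 7 March 2027), so Iresk Zone is on daylight time, UTC+02:00.
17:00 UTC + 2h = 19:00 Iresk Zone.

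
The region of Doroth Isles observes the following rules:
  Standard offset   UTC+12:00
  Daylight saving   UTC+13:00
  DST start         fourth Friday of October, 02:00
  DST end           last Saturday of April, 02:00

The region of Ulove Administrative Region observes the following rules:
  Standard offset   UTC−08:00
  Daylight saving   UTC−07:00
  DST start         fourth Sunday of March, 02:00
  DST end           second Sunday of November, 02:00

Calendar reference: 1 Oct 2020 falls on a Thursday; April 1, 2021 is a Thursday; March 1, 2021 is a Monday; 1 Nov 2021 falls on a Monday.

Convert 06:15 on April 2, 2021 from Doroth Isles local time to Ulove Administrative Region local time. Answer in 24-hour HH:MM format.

10:15

1 October 2020 is a Thursday, so the first Friday is October 2 and the fourth is October 23.
1 April 2021 is a Thursday, so Saturdays fall on 3, 10, 17, 24; the last is April 24.
April 2, 2021 falls between 23 October 2020 and 24 April 2021, so daylight saving is in effect and Doroth Isles is at UTC+13:00.
06:15 Doroth Isles − 13h = 17:15 UTC (rolling into the previous day, 1 April 2021).
1 March 2021 is a Monday, so the first Sunday is March 7 and the fourth is March 28.
1 November 2021 is a Monday, so the first Sunday is November 7 and the second is November 14.
At the standard offset (UTC−08:00), 17:15 UTC − 8h = 09:15 Ulove Administrative Region standard time.
Daylight saving runs 28 March – 14 November; the standard-time date in Ulove Administrative Region, April 1, 2021, is inside that window, so Ulove Administrative Region is at UTC−07:00.
17:15 UTC − 7h = 10:15 Ulove Administrative Region.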